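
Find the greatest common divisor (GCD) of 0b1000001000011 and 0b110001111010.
Convert 0b1000001000011 (binary) → 4096 + 64 + 2 + 1 = 4163 (decimal)
Convert 0b110001111010 (binary) → 2048 + 1024 + 64 + 32 + 16 + 8 + 2 = 3194 (decimal)
Compute gcd(4163, 3194) = 1
1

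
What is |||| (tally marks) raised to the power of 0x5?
Convert |||| (tally marks) → 4 (decimal)
Convert 0x5 (hexadecimal) → 5 (decimal)
Compute 4 ^ 5 = 1024
1024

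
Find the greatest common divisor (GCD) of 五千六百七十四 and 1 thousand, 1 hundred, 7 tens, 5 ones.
Convert 五千六百七十四 (Chinese numeral) → 5×1000 + 6×100 + 7×10 + 4 = 5674 (decimal)
Convert 1 thousand, 1 hundred, 7 tens, 5 ones (place-value notation) → 1×1000 + 1×100 + 7×10 + 5 = 1175 (decimal)
Compute gcd(5674, 1175) = 1
1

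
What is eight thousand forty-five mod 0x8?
Convert eight thousand forty-five (English words) → 8×1000 + 45 = 8045 (decimal)
Convert 0x8 (hexadecimal) → 8 (decimal)
Compute 8045 mod 8 = 5
5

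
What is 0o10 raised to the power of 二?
Convert 0o10 (octal) → 1×8 = 8 (decimal)
Convert 二 (Chinese numeral) → 2 (decimal)
Compute 8 ^ 2 = 64
64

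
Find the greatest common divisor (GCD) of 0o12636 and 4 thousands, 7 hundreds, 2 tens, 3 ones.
Convert 0o12636 (octal) → 1×4096 + 2×512 + 6×64 + 3×8 + 6 = 5534 (decimal)
Convert 4 thousands, 7 hundreds, 2 tens, 3 ones (place-value notation) → 4×1000 + 7×100 + 2×10 + 3 = 4723 (decimal)
Compute gcd(5534, 4723) = 1
1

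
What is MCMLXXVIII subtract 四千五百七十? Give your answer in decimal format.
Convert MCMLXXVIII (Roman numeral) → 1000 + 900 + 50 + 10 + 10 + 5 + 1 + 1 + 1 = 1978 (decimal)
Convert 四千五百七十 (Chinese numeral) → 4×1000 + 5×100 + 7×10 = 4570 (decimal)
Compute 1978 - 4570 = -2592
-2592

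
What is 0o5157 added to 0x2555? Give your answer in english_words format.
Convert 0o5157 (octal) → 5×512 + 1×64 + 5×8 + 7 = 2671 (decimal)
Convert 0x2555 (hexadecimal) → 2×4096 + 5×256 + 5×16 + 5 = 9557 (decimal)
Compute 2671 + 9557 = 12228
Convert 12228 (decimal) → 12228 = 12×1000 + 2×100 + 28 → twelve thousand two hundred twenty-eight (English words)
twelve thousand two hundred twenty-eight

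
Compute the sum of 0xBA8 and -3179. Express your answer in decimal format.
Convert 0xBA8 (hexadecimal) → 11×256 + 10×16 + 8 = 2984 (decimal)
Compute 2984 + -3179 = -195
-195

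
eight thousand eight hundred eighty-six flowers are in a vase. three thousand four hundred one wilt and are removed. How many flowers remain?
Convert eight thousand eight hundred eighty-six (English words) → 8×1000 + 8×100 + 86 = 8886 (decimal)
Convert three thousand four hundred one (English words) → 3×1000 + 4×100 + 1 = 3401 (decimal)
Compute 8886 - 3401 = 5485
5485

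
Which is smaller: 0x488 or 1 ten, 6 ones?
Convert 0x488 (hexadecimal) → 4×256 + 8×16 + 8 = 1160 (decimal)
Convert 1 ten, 6 ones (place-value notation) → 1×10 + 6 = 16 (decimal)
Compare 1160 vs 16: smaller = 16
16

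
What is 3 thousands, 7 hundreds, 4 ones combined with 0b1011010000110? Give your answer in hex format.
Convert 3 thousands, 7 hundreds, 4 ones (place-value notation) → 3×1000 + 7×100 + 4 = 3704 (decimal)
Convert 0b1011010000110 (binary) → 4096 + 1024 + 512 + 128 + 4 + 2 = 5766 (decimal)
Compute 3704 + 5766 = 9470
Convert 9470 (decimal) → 9470 = 2×4096 + 4×256 + 15×16 + 14 → 0x24FE (hexadecimal)
0x24FE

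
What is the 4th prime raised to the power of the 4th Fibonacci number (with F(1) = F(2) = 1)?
Convert the 4th prime (prime index) → 7 (decimal)
Convert the 4th Fibonacci number (with F(1) = F(2) = 1) (Fibonacci index) → 1, 1, 2, 3 → 3 (decimal)
Compute 7 ^ 3 = 343
343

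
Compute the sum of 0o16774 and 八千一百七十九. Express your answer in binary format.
Convert 0o16774 (octal) → 1×4096 + 6×512 + 7×64 + 7×8 + 4 = 7676 (decimal)
Convert 八千一百七十九 (Chinese numeral) → 8×1000 + 1×100 + 7×10 + 9 = 8179 (decimal)
Compute 7676 + 8179 = 15855
Convert 15855 (decimal) → 15855 = 8192 + 4096 + 2048 + 1024 + 256 + 128 + 64 + 32 + 8 + 4 + 2 + 1 → 0b11110111101111 (binary)
0b11110111101111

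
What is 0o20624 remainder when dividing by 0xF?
Convert 0o20624 (octal) → 2×4096 + 6×64 + 2×8 + 4 = 8596 (decimal)
Convert 0xF (hexadecimal) → 15 (decimal)
Compute 8596 mod 15 = 1
1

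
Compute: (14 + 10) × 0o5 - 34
Convert 0o5 (octal) → 5 (decimal)
Expression in decimal: (14 + 10) × 5 - 34
Parentheses first: 14 + 10 = 24
Multiply: 24 × 5 = 120
Subtract: 120 - 34 = 86
86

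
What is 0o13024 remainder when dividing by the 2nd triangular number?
Convert 0o13024 (octal) → 1×4096 + 3×512 + 2×8 + 4 = 5652 (decimal)
Convert the 2nd triangular number (triangular index) → 2×3/2 = 3 (decimal)
Compute 5652 mod 3 = 0
0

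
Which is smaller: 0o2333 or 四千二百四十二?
Convert 0o2333 (octal) → 2×512 + 3×64 + 3×8 + 3 = 1243 (decimal)
Convert 四千二百四十二 (Chinese numeral) → 4×1000 + 2×100 + 4×10 + 2 = 4242 (decimal)
Compare 1243 vs 4242: smaller = 1243
1243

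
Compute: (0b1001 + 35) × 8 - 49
Convert 0b1001 (binary) → 8 + 1 = 9 (decimal)
Expression in decimal: (9 + 35) × 8 - 49
Parentheses first: 9 + 35 = 44
Multiply: 44 × 8 = 352
Subtract: 352 - 49 = 303
303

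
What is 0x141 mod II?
Convert 0x141 (hexadecimal) → 1×256 + 4×16 + 1 = 321 (decimal)
Convert II (Roman numeral) → 1 + 1 = 2 (decimal)
Compute 321 mod 2 = 1
1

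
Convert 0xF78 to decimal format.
Convert 0xF78 (hexadecimal) → 15×256 + 7×16 + 8 = 3960 (decimal)
3960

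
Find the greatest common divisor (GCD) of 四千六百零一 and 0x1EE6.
Convert 四千六百零一 (Chinese numeral) → 4×1000 + 6×100 + 1 = 4601 (decimal)
Convert 0x1EE6 (hexadecimal) → 1×4096 + 14×256 + 14×16 + 6 = 7910 (decimal)
Compute gcd(4601, 7910) = 1
1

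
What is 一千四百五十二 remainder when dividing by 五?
Convert 一千四百五十二 (Chinese numeral) → 1×1000 + 4×100 + 5×10 + 2 = 1452 (decimal)
Convert 五 (Chinese numeral) → 5 (decimal)
Compute 1452 mod 5 = 2
2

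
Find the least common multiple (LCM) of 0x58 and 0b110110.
Convert 0x58 (hexadecimal) → 5×16 + 8 = 88 (decimal)
Convert 0b110110 (binary) → 32 + 16 + 4 + 2 = 54 (decimal)
Compute lcm(88, 54) = 2376
2376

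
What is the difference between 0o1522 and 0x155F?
Convert 0o1522 (octal) → 1×512 + 5×64 + 2×8 + 2 = 850 (decimal)
Convert 0x155F (hexadecimal) → 1×4096 + 5×256 + 5×16 + 15 = 5471 (decimal)
Difference: |850 - 5471| = 4621
4621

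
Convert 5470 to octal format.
Convert 5470 (decimal) → 5470 = 1×4096 + 2×512 + 5×64 + 3×8 + 6 → 0o12536 (octal)
0o12536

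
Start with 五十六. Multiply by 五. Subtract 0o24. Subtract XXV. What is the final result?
Convert 五十六 (Chinese numeral) → 5×10 + 6 = 56 (decimal)
Start: 56
Convert 五 (Chinese numeral) → 5 (decimal)
56 × 5 = 280
Convert 0o24 (octal) → 2×8 + 4 = 20 (decimal)
280 - 20 = 260
Convert XXV (Roman numeral) → 10 + 10 + 5 = 25 (decimal)
260 - 25 = 235
235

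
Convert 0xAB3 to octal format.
Convert 0xAB3 (hexadecimal) → 10×256 + 11×16 + 3 = 2739 (decimal)
Convert 2739 (decimal) → 2739 = 5×512 + 2×64 + 6×8 + 3 → 0o5263 (octal)
0o5263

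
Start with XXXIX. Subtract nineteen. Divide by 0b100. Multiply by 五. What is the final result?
Convert XXXIX (Roman numeral) → 10 + 10 + 10 + 9 = 39 (decimal)
Start: 39
Convert nineteen (English words) → 19 (decimal)
39 - 19 = 20
Convert 0b100 (binary) → 4 (decimal)
20 ÷ 4 = 5
Convert 五 (Chinese numeral) → 5 (decimal)
5 × 5 = 25
25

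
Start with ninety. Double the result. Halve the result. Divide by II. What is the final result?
Convert ninety (English words) → 90 (decimal)
Start: 90
90 × 2 = 180
180 ÷ 2 = 90
Convert II (Roman numeral) → 1 + 1 = 2 (decimal)
90 ÷ 2 = 45
45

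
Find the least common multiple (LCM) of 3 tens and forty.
Convert 3 tens (place-value notation) → 3×10 = 30 (decimal)
Convert forty (English words) → 40 (decimal)
Compute lcm(30, 40) = 120
120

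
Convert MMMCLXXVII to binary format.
Convert MMMCLXXVII (Roman numeral) → 1000 + 1000 + 1000 + 100 + 50 + 10 + 10 + 5 + 1 + 1 = 3177 (decimal)
Convert 3177 (decimal) → 3177 = 2048 + 1024 + 64 + 32 + 8 + 1 → 0b110001101001 (binary)
0b110001101001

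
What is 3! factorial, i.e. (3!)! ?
Convert 3! (factorial) → 6 (decimal)
Compute 6! = 720
720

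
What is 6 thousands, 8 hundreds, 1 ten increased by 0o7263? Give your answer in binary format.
Convert 6 thousands, 8 hundreds, 1 ten (place-value notation) → 6×1000 + 8×100 + 1×10 = 6810 (decimal)
Convert 0o7263 (octal) → 7×512 + 2×64 + 6×8 + 3 = 3763 (decimal)
Compute 6810 + 3763 = 10573
Convert 10573 (decimal) → 10573 = 8192 + 2048 + 256 + 64 + 8 + 4 + 1 → 0b10100101001101 (binary)
0b10100101001101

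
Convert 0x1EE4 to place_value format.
Convert 0x1EE4 (hexadecimal) → 1×4096 + 14×256 + 14×16 + 4 = 7908 (decimal)
Convert 7908 (decimal) → 7908 = 7×1000 + 9×100 + 8 → 7 thousands, 9 hundreds, 8 ones (place-value notation)
7 thousands, 9 hundreds, 8 ones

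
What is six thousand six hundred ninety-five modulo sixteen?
Convert six thousand six hundred ninety-five (English words) → 6×1000 + 6×100 + 95 = 6695 (decimal)
Convert sixteen (English words) → 16 (decimal)
Compute 6695 mod 16 = 7
7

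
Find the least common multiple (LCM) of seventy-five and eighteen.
Convert seventy-five (English words) → 75 (decimal)
Convert eighteen (English words) → 18 (decimal)
Compute lcm(75, 18) = 450
450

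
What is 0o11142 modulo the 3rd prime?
Convert 0o11142 (octal) → 1×4096 + 1×512 + 1×64 + 4×8 + 2 = 4706 (decimal)
Convert the 3rd prime (prime index) → 5 (decimal)
Compute 4706 mod 5 = 1
1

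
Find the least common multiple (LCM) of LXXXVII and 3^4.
Convert LXXXVII (Roman numeral) → 50 + 10 + 10 + 10 + 5 + 1 + 1 = 87 (decimal)
Convert 3^4 (power) → 81 (decimal)
Compute lcm(87, 81) = 2349
2349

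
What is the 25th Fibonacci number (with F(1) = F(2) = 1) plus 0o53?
The 25th Fibonacci number (with F(1) = F(2) = 1) = 75025
Convert 0o53 (octal) → 5×8 + 3 = 43 (decimal)
Compute 75025 + 43 = 75068
75068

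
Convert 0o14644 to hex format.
Convert 0o14644 (octal) → 1×4096 + 4×512 + 6×64 + 4×8 + 4 = 6564 (decimal)
Convert 6564 (decimal) → 6564 = 1×4096 + 9×256 + 10×16 + 4 → 0x19A4 (hexadecimal)
0x19A4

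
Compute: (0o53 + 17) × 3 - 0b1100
Convert 0o53 (octal) → 5×8 + 3 = 43 (decimal)
Convert 0b1100 (binary) → 8 + 4 = 12 (decimal)
Expression in decimal: (43 + 17) × 3 - 12
Parentheses first: 43 + 17 = 60
Multiply: 60 × 3 = 180
Subtract: 180 - 12 = 168
168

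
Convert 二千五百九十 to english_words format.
Convert 二千五百九十 (Chinese numeral) → 2×1000 + 5×100 + 9×10 = 2590 (decimal)
Convert 2590 (decimal) → 2590 = 2×1000 + 5×100 + 90 → two thousand five hundred ninety (English words)
two thousand five hundred ninety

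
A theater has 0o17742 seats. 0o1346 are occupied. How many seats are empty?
Convert 0o17742 (octal) → 1×4096 + 7×512 + 7×64 + 4×8 + 2 = 8162 (decimal)
Convert 0o1346 (octal) → 1×512 + 3×64 + 4×8 + 6 = 742 (decimal)
Compute 8162 - 742 = 7420
7420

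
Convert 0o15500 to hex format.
Convert 0o15500 (octal) → 1×4096 + 5×512 + 5×64 = 6976 (decimal)
Convert 6976 (decimal) → 6976 = 1×4096 + 11×256 + 4×16 → 0x1B40 (hexadecimal)
0x1B40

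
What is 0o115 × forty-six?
Convert 0o115 (octal) → 1×64 + 1×8 + 5 = 77 (decimal)
Convert forty-six (English words) → 46 (decimal)
Compute 77 × 46 = 3542
3542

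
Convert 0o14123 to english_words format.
Convert 0o14123 (octal) → 1×4096 + 4×512 + 1×64 + 2×8 + 3 = 6227 (decimal)
Convert 6227 (decimal) → 6227 = 6×1000 + 2×100 + 27 → six thousand two hundred twenty-seven (English words)
six thousand two hundred twenty-seven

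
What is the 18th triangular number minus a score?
The 18th triangular number = 18×19/2 = 171
Convert a score (colloquial) → 20 (decimal)
Compute 171 - 20 = 151
151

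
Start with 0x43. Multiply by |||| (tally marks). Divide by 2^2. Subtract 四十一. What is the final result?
Convert 0x43 (hexadecimal) → 4×16 + 3 = 67 (decimal)
Start: 67
Convert |||| (tally marks) → 4 (decimal)
67 × 4 = 268
Convert 2^2 (power) → 4 (decimal)
268 ÷ 4 = 67
Convert 四十一 (Chinese numeral) → 4×10 + 1 = 41 (decimal)
67 - 41 = 26
26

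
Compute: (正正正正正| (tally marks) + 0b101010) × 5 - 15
Convert 正正正正正| (tally marks) → 5 + 5 + 5 + 5 + 5 + 1 = 26 (decimal)
Convert 0b101010 (binary) → 32 + 8 + 2 = 42 (decimal)
Expression in decimal: (26 + 42) × 5 - 15
Parentheses first: 26 + 42 = 68
Multiply: 68 × 5 = 340
Subtract: 340 - 15 = 325
325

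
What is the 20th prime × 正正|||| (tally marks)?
Convert the 20th prime (prime index) → 71 (decimal)
Convert 正正|||| (tally marks) → 5 + 5 + 4 = 14 (decimal)
Compute 71 × 14 = 994
994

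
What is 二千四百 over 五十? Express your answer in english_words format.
Convert 二千四百 (Chinese numeral) → 2×1000 + 4×100 = 2400 (decimal)
Convert 五十 (Chinese numeral) → 5×10 = 50 (decimal)
Compute 2400 ÷ 50 = 48
Convert 48 (decimal) → forty-eight (English words)
forty-eight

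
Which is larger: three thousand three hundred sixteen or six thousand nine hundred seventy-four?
Convert three thousand three hundred sixteen (English words) → 3×1000 + 3×100 + 16 = 3316 (decimal)
Convert six thousand nine hundred seventy-four (English words) → 6×1000 + 9×100 + 74 = 6974 (decimal)
Compare 3316 vs 6974: larger = 6974
6974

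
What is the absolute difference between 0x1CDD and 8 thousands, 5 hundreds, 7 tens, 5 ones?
Convert 0x1CDD (hexadecimal) → 1×4096 + 12×256 + 13×16 + 13 = 7389 (decimal)
Convert 8 thousands, 5 hundreds, 7 tens, 5 ones (place-value notation) → 8×1000 + 5×100 + 7×10 + 5 = 8575 (decimal)
Compute |7389 - 8575| = 1186
1186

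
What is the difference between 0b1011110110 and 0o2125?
Convert 0b1011110110 (binary) → 512 + 128 + 64 + 32 + 16 + 4 + 2 = 758 (decimal)
Convert 0o2125 (octal) → 2×512 + 1×64 + 2×8 + 5 = 1109 (decimal)
Difference: |758 - 1109| = 351
351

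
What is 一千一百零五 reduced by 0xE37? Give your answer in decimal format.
Convert 一千一百零五 (Chinese numeral) → 1×1000 + 1×100 + 5 = 1105 (decimal)
Convert 0xE37 (hexadecimal) → 14×256 + 3×16 + 7 = 3639 (decimal)
Compute 1105 - 3639 = -2534
-2534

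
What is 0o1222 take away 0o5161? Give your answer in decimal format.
Convert 0o1222 (octal) → 1×512 + 2×64 + 2×8 + 2 = 658 (decimal)
Convert 0o5161 (octal) → 5×512 + 1×64 + 6×8 + 1 = 2673 (decimal)
Compute 658 - 2673 = -2015
-2015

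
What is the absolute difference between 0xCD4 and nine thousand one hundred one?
Convert 0xCD4 (hexadecimal) → 12×256 + 13×16 + 4 = 3284 (decimal)
Convert nine thousand one hundred one (English words) → 9×1000 + 1×100 + 1 = 9101 (decimal)
Compute |3284 - 9101| = 5817
5817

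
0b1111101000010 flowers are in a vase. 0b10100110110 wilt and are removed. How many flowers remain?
Convert 0b1111101000010 (binary) → 4096 + 2048 + 1024 + 512 + 256 + 64 + 2 = 8002 (decimal)
Convert 0b10100110110 (binary) → 1024 + 256 + 32 + 16 + 4 + 2 = 1334 (decimal)
Compute 8002 - 1334 = 6668
6668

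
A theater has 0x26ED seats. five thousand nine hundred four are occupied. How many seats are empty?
Convert 0x26ED (hexadecimal) → 2×4096 + 6×256 + 14×16 + 13 = 9965 (decimal)
Convert five thousand nine hundred four (English words) → 5×1000 + 9×100 + 4 = 5904 (decimal)
Compute 9965 - 5904 = 4061
4061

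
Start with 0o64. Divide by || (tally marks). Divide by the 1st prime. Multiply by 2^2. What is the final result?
Convert 0o64 (octal) → 6×8 + 4 = 52 (decimal)
Start: 52
Convert || (tally marks) → 2 (decimal)
52 ÷ 2 = 26
Convert the 1st prime (prime index) → 2 (decimal)
26 ÷ 2 = 13
Convert 2^2 (power) → 4 (decimal)
13 × 4 = 52
52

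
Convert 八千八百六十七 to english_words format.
Convert 八千八百六十七 (Chinese numeral) → 8×1000 + 8×100 + 6×10 + 7 = 8867 (decimal)
Convert 8867 (decimal) → 8867 = 8×1000 + 8×100 + 67 → eight thousand eight hundred sixty-seven (English words)
eight thousand eight hundred sixty-seven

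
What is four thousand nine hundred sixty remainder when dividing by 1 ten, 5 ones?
Convert four thousand nine hundred sixty (English words) → 4×1000 + 9×100 + 60 = 4960 (decimal)
Convert 1 ten, 5 ones (place-value notation) → 1×10 + 5 = 15 (decimal)
Compute 4960 mod 15 = 10
10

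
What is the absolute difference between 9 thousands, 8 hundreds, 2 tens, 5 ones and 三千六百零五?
Convert 9 thousands, 8 hundreds, 2 tens, 5 ones (place-value notation) → 9×1000 + 8×100 + 2×10 + 5 = 9825 (decimal)
Convert 三千六百零五 (Chinese numeral) → 3×1000 + 6×100 + 5 = 3605 (decimal)
Compute |9825 - 3605| = 6220
6220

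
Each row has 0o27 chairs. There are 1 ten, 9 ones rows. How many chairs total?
Convert 0o27 (octal) → 2×8 + 7 = 23 (decimal)
Convert 1 ten, 9 ones (place-value notation) → 1×10 + 9 = 19 (decimal)
Compute 23 × 19 = 437
437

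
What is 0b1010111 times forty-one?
Convert 0b1010111 (binary) → 64 + 16 + 4 + 2 + 1 = 87 (decimal)
Convert forty-one (English words) → 41 (decimal)
Compute 87 × 41 = 3567
3567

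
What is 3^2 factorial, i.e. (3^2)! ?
Convert 3^2 (power) → 9 (decimal)
Compute 9! = 362880
362880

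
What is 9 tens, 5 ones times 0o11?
Convert 9 tens, 5 ones (place-value notation) → 9×10 + 5 = 95 (decimal)
Convert 0o11 (octal) → 1×8 + 1 = 9 (decimal)
Compute 95 × 9 = 855
855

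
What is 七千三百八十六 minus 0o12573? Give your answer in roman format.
Convert 七千三百八十六 (Chinese numeral) → 7×1000 + 3×100 + 8×10 + 6 = 7386 (decimal)
Convert 0o12573 (octal) → 1×4096 + 2×512 + 5×64 + 7×8 + 3 = 5499 (decimal)
Compute 7386 - 5499 = 1887
Convert 1887 (decimal) → 1887 = 1000 + 500 + 100 + 100 + 100 + 50 + 10 + 10 + 10 + 5 + 1 + 1 → MDCCCLXXXVII (Roman numeral)
MDCCCLXXXVII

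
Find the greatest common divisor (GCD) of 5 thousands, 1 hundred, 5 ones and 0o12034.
Convert 5 thousands, 1 hundred, 5 ones (place-value notation) → 5×1000 + 1×100 + 5 = 5105 (decimal)
Convert 0o12034 (octal) → 1×4096 + 2×512 + 3×8 + 4 = 5148 (decimal)
Compute gcd(5105, 5148) = 1
1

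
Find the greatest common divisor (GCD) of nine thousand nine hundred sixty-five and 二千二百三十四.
Convert nine thousand nine hundred sixty-five (English words) → 9×1000 + 9×100 + 65 = 9965 (decimal)
Convert 二千二百三十四 (Chinese numeral) → 2×1000 + 2×100 + 3×10 + 4 = 2234 (decimal)
Compute gcd(9965, 2234) = 1
1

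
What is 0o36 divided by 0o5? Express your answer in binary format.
Convert 0o36 (octal) → 3×8 + 6 = 30 (decimal)
Convert 0o5 (octal) → 5 (decimal)
Compute 30 ÷ 5 = 6
Convert 6 (decimal) → 6 = 4 + 2 → 0b110 (binary)
0b110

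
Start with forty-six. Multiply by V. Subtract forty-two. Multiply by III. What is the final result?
Convert forty-six (English words) → 46 (decimal)
Start: 46
Convert V (Roman numeral) → 5 (decimal)
46 × 5 = 230
Convert forty-two (English words) → 42 (decimal)
230 - 42 = 188
Convert III (Roman numeral) → 1 + 1 + 1 = 3 (decimal)
188 × 3 = 564
564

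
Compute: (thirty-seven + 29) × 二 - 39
Convert thirty-seven (English words) → 37 (decimal)
Convert 二 (Chinese numeral) → 2 (decimal)
Expression in decimal: (37 + 29) × 2 - 39
Parentheses first: 37 + 29 = 66
Multiply: 66 × 2 = 132
Subtract: 132 - 39 = 93
93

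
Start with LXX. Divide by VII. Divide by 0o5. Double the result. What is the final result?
Convert LXX (Roman numeral) → 50 + 10 + 10 = 70 (decimal)
Start: 70
Convert VII (Roman numeral) → 5 + 1 + 1 = 7 (decimal)
70 ÷ 7 = 10
Convert 0o5 (octal) → 5 (decimal)
10 ÷ 5 = 2
2 × 2 = 4
4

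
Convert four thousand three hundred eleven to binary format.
Convert four thousand three hundred eleven (English words) → 4×1000 + 3×100 + 11 = 4311 (decimal)
Convert 4311 (decimal) → 4311 = 4096 + 128 + 64 + 16 + 4 + 2 + 1 → 0b1000011010111 (binary)
0b1000011010111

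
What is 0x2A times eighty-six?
Convert 0x2A (hexadecimal) → 2×16 + 10 = 42 (decimal)
Convert eighty-six (English words) → 86 (decimal)
Compute 42 × 86 = 3612
3612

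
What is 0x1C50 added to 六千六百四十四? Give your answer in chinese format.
Convert 0x1C50 (hexadecimal) → 1×4096 + 12×256 + 5×16 = 7248 (decimal)
Convert 六千六百四十四 (Chinese numeral) → 6×1000 + 6×100 + 4×10 + 4 = 6644 (decimal)
Compute 7248 + 6644 = 13892
Convert 13892 (decimal) → 13892 = 1×10000 + 3×1000 + 8×100 + 9×10 + 2 → 一万三千八百九十二 (Chinese numeral)
一万三千八百九十二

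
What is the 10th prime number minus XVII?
The 10th prime number = 29
Convert XVII (Roman numeral) → 10 + 5 + 1 + 1 = 17 (decimal)
Compute 29 - 17 = 12
12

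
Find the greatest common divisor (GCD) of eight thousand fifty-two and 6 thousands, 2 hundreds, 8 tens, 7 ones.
Convert eight thousand fifty-two (English words) → 8×1000 + 52 = 8052 (decimal)
Convert 6 thousands, 2 hundreds, 8 tens, 7 ones (place-value notation) → 6×1000 + 2×100 + 8×10 + 7 = 6287 (decimal)
Compute gcd(8052, 6287) = 1
1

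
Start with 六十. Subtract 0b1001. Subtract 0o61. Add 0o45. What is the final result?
Convert 六十 (Chinese numeral) → 6×10 = 60 (decimal)
Start: 60
Convert 0b1001 (binary) → 8 + 1 = 9 (decimal)
60 - 9 = 51
Convert 0o61 (octal) → 6×8 + 1 = 49 (decimal)
51 - 49 = 2
Convert 0o45 (octal) → 4×8 + 5 = 37 (decimal)
2 + 37 = 39
39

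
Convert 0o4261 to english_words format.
Convert 0o4261 (octal) → 4×512 + 2×64 + 6×8 + 1 = 2225 (decimal)
Convert 2225 (decimal) → 2225 = 2×1000 + 2×100 + 25 → two thousand two hundred twenty-five (English words)
two thousand two hundred twenty-five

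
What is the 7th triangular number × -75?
Convert the 7th triangular number (triangular index) → 7×8/2 = 28 (decimal)
Compute 28 × -75 = -2100
-2100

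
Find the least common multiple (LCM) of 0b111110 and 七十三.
Convert 0b111110 (binary) → 32 + 16 + 8 + 4 + 2 = 62 (decimal)
Convert 七十三 (Chinese numeral) → 7×10 + 3 = 73 (decimal)
Compute lcm(62, 73) = 4526
4526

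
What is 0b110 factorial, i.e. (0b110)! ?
Convert 0b110 (binary) → 4 + 2 = 6 (decimal)
Compute 6! = 720
720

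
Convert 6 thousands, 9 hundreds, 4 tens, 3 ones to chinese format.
Convert 6 thousands, 9 hundreds, 4 tens, 3 ones (place-value notation) → 6×1000 + 9×100 + 4×10 + 3 = 6943 (decimal)
Convert 6943 (decimal) → 6943 = 6×1000 + 9×100 + 4×10 + 3 → 六千九百四十三 (Chinese numeral)
六千九百四十三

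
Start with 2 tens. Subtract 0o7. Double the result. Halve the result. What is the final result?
Convert 2 tens (place-value notation) → 2×10 = 20 (decimal)
Start: 20
Convert 0o7 (octal) → 7 (decimal)
20 - 7 = 13
13 × 2 = 26
26 ÷ 2 = 13
13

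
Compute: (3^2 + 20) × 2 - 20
Convert 3^2 (power) → 9 (decimal)
Expression in decimal: (9 + 20) × 2 - 20
Parentheses first: 9 + 20 = 29
Multiply: 29 × 2 = 58
Subtract: 58 - 20 = 38
38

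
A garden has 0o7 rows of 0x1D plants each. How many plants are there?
Convert 0x1D (hexadecimal) → 1×16 + 13 = 29 (decimal)
Convert 0o7 (octal) → 7 (decimal)
Compute 29 × 7 = 203
203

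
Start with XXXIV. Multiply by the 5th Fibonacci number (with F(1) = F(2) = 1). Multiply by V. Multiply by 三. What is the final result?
Convert XXXIV (Roman numeral) → 10 + 10 + 10 + 4 = 34 (decimal)
Start: 34
Convert the 5th Fibonacci number (with F(1) = F(2) = 1) (Fibonacci index) → 1, 1, 2, 3, 5 → 5 (decimal)
34 × 5 = 170
Convert V (Roman numeral) → 5 (decimal)
170 × 5 = 850
Convert 三 (Chinese numeral) → 3 (decimal)
850 × 3 = 2550
2550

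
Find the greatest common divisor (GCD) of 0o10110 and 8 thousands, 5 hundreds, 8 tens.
Convert 0o10110 (octal) → 1×4096 + 1×64 + 1×8 = 4168 (decimal)
Convert 8 thousands, 5 hundreds, 8 tens (place-value notation) → 8×1000 + 5×100 + 8×10 = 8580 (decimal)
Compute gcd(4168, 8580) = 4
4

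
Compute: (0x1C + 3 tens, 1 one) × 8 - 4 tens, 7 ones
Convert 0x1C (hexadecimal) → 1×16 + 12 = 28 (decimal)
Convert 3 tens, 1 one (place-value notation) → 3×10 + 1 = 31 (decimal)
Convert 4 tens, 7 ones (place-value notation) → 4×10 + 7 = 47 (decimal)
Expression in decimal: (28 + 31) × 8 - 47
Parentheses first: 28 + 31 = 59
Multiply: 59 × 8 = 472
Subtract: 472 - 47 = 425
425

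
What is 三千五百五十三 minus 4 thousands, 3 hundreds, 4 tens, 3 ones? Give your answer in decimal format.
Convert 三千五百五十三 (Chinese numeral) → 3×1000 + 5×100 + 5×10 + 3 = 3553 (decimal)
Convert 4 thousands, 3 hundreds, 4 tens, 3 ones (place-value notation) → 4×1000 + 3×100 + 4×10 + 3 = 4343 (decimal)
Compute 3553 - 4343 = -790
-790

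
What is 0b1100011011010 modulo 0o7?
Convert 0b1100011011010 (binary) → 4096 + 2048 + 128 + 64 + 16 + 8 + 2 = 6362 (decimal)
Convert 0o7 (octal) → 7 (decimal)
Compute 6362 mod 7 = 6
6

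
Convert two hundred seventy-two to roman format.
Convert two hundred seventy-two (English words) → 2×100 + 72 = 272 (decimal)
Convert 272 (decimal) → 272 = 100 + 100 + 50 + 10 + 10 + 1 + 1 → CCLXXII (Roman numeral)
CCLXXII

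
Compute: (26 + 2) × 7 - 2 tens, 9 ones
Convert 2 tens, 9 ones (place-value notation) → 2×10 + 9 = 29 (decimal)
Expression in decimal: (26 + 2) × 7 - 29
Parentheses first: 26 + 2 = 28
Multiply: 28 × 7 = 196
Subtract: 196 - 29 = 167
167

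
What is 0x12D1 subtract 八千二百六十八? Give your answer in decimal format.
Convert 0x12D1 (hexadecimal) → 1×4096 + 2×256 + 13×16 + 1 = 4817 (decimal)
Convert 八千二百六十八 (Chinese numeral) → 8×1000 + 2×100 + 6×10 + 8 = 8268 (decimal)
Compute 4817 - 8268 = -3451
-3451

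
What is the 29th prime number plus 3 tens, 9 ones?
The 29th prime number = 109
Convert 3 tens, 9 ones (place-value notation) → 3×10 + 9 = 39 (decimal)
Compute 109 + 39 = 148
148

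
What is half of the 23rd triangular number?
The 23rd triangular number = 23×24/2 = 276
Compute 276 ÷ 2 = 138
138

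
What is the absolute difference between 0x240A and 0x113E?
Convert 0x240A (hexadecimal) → 2×4096 + 4×256 + 10 = 9226 (decimal)
Convert 0x113E (hexadecimal) → 1×4096 + 1×256 + 3×16 + 14 = 4414 (decimal)
Compute |9226 - 4414| = 4812
4812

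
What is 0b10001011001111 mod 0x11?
Convert 0b10001011001111 (binary) → 8192 + 512 + 128 + 64 + 8 + 4 + 2 + 1 = 8911 (decimal)
Convert 0x11 (hexadecimal) → 1×16 + 1 = 17 (decimal)
Compute 8911 mod 17 = 3
3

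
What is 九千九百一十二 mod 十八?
Convert 九千九百一十二 (Chinese numeral) → 9×1000 + 9×100 + 1×10 + 2 = 9912 (decimal)
Convert 十八 (Chinese numeral) → 1×10 + 8 = 18 (decimal)
Compute 9912 mod 18 = 12
12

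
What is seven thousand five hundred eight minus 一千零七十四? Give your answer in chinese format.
Convert seven thousand five hundred eight (English words) → 7×1000 + 5×100 + 8 = 7508 (decimal)
Convert 一千零七十四 (Chinese numeral) → 1×1000 + 7×10 + 4 = 1074 (decimal)
Compute 7508 - 1074 = 6434
Convert 6434 (decimal) → 6434 = 6×1000 + 4×100 + 3×10 + 4 → 六千四百三十四 (Chinese numeral)
六千四百三十四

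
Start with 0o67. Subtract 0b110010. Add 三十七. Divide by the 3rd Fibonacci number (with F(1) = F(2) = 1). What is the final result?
Convert 0o67 (octal) → 6×8 + 7 = 55 (decimal)
Start: 55
Convert 0b110010 (binary) → 32 + 16 + 2 = 50 (decimal)
55 - 50 = 5
Convert 三十七 (Chinese numeral) → 3×10 + 7 = 37 (decimal)
5 + 37 = 42
Convert the 3rd Fibonacci number (with F(1) = F(2) = 1) (Fibonacci index) → 1, 1, 2 → 2 (decimal)
42 ÷ 2 = 21
21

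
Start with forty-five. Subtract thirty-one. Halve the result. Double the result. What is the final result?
Convert forty-five (English words) → 45 (decimal)
Start: 45
Convert thirty-one (English words) → 31 (decimal)
45 - 31 = 14
14 ÷ 2 = 7
7 × 2 = 14
14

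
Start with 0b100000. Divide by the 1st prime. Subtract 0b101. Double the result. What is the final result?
Convert 0b100000 (binary) → 32 (decimal)
Start: 32
Convert the 1st prime (prime index) → 2 (decimal)
32 ÷ 2 = 16
Convert 0b101 (binary) → 4 + 1 = 5 (decimal)
16 - 5 = 11
11 × 2 = 22
22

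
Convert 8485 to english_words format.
Convert 8485 (decimal) → 8485 = 8×1000 + 4×100 + 85 → eight thousand four hundred eighty-five (English words)
eight thousand four hundred eighty-five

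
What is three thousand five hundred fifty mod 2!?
Convert three thousand five hundred fifty (English words) → 3×1000 + 5×100 + 50 = 3550 (decimal)
Convert 2! (factorial) → 2 (decimal)
Compute 3550 mod 2 = 0
0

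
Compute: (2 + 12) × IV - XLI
Convert IV (Roman numeral) → 4 (decimal)
Convert XLI (Roman numeral) → 40 + 1 = 41 (decimal)
Expression in decimal: (2 + 12) × 4 - 41
Parentheses first: 2 + 12 = 14
Multiply: 14 × 4 = 56
Subtract: 56 - 41 = 15
15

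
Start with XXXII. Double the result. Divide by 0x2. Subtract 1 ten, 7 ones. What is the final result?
Convert XXXII (Roman numeral) → 10 + 10 + 10 + 1 + 1 = 32 (decimal)
Start: 32
32 × 2 = 64
Convert 0x2 (hexadecimal) → 2 (decimal)
64 ÷ 2 = 32
Convert 1 ten, 7 ones (place-value notation) → 1×10 + 7 = 17 (decimal)
32 - 17 = 15
15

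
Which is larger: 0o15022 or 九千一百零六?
Convert 0o15022 (octal) → 1×4096 + 5×512 + 2×8 + 2 = 6674 (decimal)
Convert 九千一百零六 (Chinese numeral) → 9×1000 + 1×100 + 6 = 9106 (decimal)
Compare 6674 vs 9106: larger = 9106
9106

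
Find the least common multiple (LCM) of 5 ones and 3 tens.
Convert 5 ones (place-value notation) → 5 (decimal)
Convert 3 tens (place-value notation) → 3×10 = 30 (decimal)
Compute lcm(5, 30) = 30
30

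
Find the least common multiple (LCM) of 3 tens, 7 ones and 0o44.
Convert 3 tens, 7 ones (place-value notation) → 3×10 + 7 = 37 (decimal)
Convert 0o44 (octal) → 4×8 + 4 = 36 (decimal)
Compute lcm(37, 36) = 1332
1332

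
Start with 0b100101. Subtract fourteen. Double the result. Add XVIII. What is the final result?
Convert 0b100101 (binary) → 32 + 4 + 1 = 37 (decimal)
Start: 37
Convert fourteen (English words) → 14 (decimal)
37 - 14 = 23
23 × 2 = 46
Convert XVIII (Roman numeral) → 10 + 5 + 1 + 1 + 1 = 18 (decimal)
46 + 18 = 64
64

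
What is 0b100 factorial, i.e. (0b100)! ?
Convert 0b100 (binary) → 4 (decimal)
Compute 4! = 24
24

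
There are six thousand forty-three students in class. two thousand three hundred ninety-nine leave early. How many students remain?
Convert six thousand forty-three (English words) → 6×1000 + 43 = 6043 (decimal)
Convert two thousand three hundred ninety-nine (English words) → 2×1000 + 3×100 + 99 = 2399 (decimal)
Compute 6043 - 2399 = 3644
3644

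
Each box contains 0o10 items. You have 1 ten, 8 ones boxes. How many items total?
Convert 0o10 (octal) → 1×8 = 8 (decimal)
Convert 1 ten, 8 ones (place-value notation) → 1×10 + 8 = 18 (decimal)
Compute 8 × 18 = 144
144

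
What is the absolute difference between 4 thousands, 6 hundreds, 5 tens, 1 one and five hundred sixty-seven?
Convert 4 thousands, 6 hundreds, 5 tens, 1 one (place-value notation) → 4×1000 + 6×100 + 5×10 + 1 = 4651 (decimal)
Convert five hundred sixty-seven (English words) → 5×100 + 67 = 567 (decimal)
Compute |4651 - 567| = 4084
4084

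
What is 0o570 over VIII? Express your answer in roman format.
Convert 0o570 (octal) → 5×64 + 7×8 = 376 (decimal)
Convert VIII (Roman numeral) → 5 + 1 + 1 + 1 = 8 (decimal)
Compute 376 ÷ 8 = 47
Convert 47 (decimal) → 47 = 40 + 5 + 1 + 1 → XLVII (Roman numeral)
XLVII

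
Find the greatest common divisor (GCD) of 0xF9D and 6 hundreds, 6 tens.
Convert 0xF9D (hexadecimal) → 15×256 + 9×16 + 13 = 3997 (decimal)
Convert 6 hundreds, 6 tens (place-value notation) → 6×100 + 6×10 = 660 (decimal)
Compute gcd(3997, 660) = 1
1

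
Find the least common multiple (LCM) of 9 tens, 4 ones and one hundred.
Convert 9 tens, 4 ones (place-value notation) → 9×10 + 4 = 94 (decimal)
Convert one hundred (English words) → 1×100 = 100 (decimal)
Compute lcm(94, 100) = 4700
4700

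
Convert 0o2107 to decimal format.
Convert 0o2107 (octal) → 2×512 + 1×64 + 7 = 1095 (decimal)
1095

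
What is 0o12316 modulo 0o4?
Convert 0o12316 (octal) → 1×4096 + 2×512 + 3×64 + 1×8 + 6 = 5326 (decimal)
Convert 0o4 (octal) → 4 (decimal)
Compute 5326 mod 4 = 2
2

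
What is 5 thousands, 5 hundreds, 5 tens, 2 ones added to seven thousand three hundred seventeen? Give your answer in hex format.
Convert 5 thousands, 5 hundreds, 5 tens, 2 ones (place-value notation) → 5×1000 + 5×100 + 5×10 + 2 = 5552 (decimal)
Convert seven thousand three hundred seventeen (English words) → 7×1000 + 3×100 + 17 = 7317 (decimal)
Compute 5552 + 7317 = 12869
Convert 12869 (decimal) → 12869 = 3×4096 + 2×256 + 4×16 + 5 → 0x3245 (hexadecimal)
0x3245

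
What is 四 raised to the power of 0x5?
Convert 四 (Chinese numeral) → 4 (decimal)
Convert 0x5 (hexadecimal) → 5 (decimal)
Compute 4 ^ 5 = 1024
1024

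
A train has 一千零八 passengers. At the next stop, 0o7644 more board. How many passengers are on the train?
Convert 一千零八 (Chinese numeral) → 1×1000 + 8 = 1008 (decimal)
Convert 0o7644 (octal) → 7×512 + 6×64 + 4×8 + 4 = 4004 (decimal)
Compute 1008 + 4004 = 5012
5012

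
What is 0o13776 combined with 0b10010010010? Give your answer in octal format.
Convert 0o13776 (octal) → 1×4096 + 3×512 + 7×64 + 7×8 + 6 = 6142 (decimal)
Convert 0b10010010010 (binary) → 1024 + 128 + 16 + 2 = 1170 (decimal)
Compute 6142 + 1170 = 7312
Convert 7312 (decimal) → 7312 = 1×4096 + 6×512 + 2×64 + 2×8 → 0o16220 (octal)
0o16220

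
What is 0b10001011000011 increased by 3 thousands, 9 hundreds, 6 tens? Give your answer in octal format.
Convert 0b10001011000011 (binary) → 8192 + 512 + 128 + 64 + 2 + 1 = 8899 (decimal)
Convert 3 thousands, 9 hundreds, 6 tens (place-value notation) → 3×1000 + 9×100 + 6×10 = 3960 (decimal)
Compute 8899 + 3960 = 12859
Convert 12859 (decimal) → 12859 = 3×4096 + 1×512 + 7×8 + 3 → 0o31073 (octal)
0o31073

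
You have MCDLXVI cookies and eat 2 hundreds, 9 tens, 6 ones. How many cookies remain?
Convert MCDLXVI (Roman numeral) → 1000 + 400 + 50 + 10 + 5 + 1 = 1466 (decimal)
Convert 2 hundreds, 9 tens, 6 ones (place-value notation) → 2×100 + 9×10 + 6 = 296 (decimal)
Compute 1466 - 296 = 1170
1170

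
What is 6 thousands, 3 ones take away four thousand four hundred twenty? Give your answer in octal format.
Convert 6 thousands, 3 ones (place-value notation) → 6×1000 + 3 = 6003 (decimal)
Convert four thousand four hundred twenty (English words) → 4×1000 + 4×100 + 20 = 4420 (decimal)
Compute 6003 - 4420 = 1583
Convert 1583 (decimal) → 1583 = 3×512 + 5×8 + 7 → 0o3057 (octal)
0o3057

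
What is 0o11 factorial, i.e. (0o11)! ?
Convert 0o11 (octal) → 1×8 + 1 = 9 (decimal)
Compute 9! = 362880
362880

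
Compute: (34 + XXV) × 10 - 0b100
Convert XXV (Roman numeral) → 10 + 10 + 5 = 25 (decimal)
Convert 0b100 (binary) → 4 (decimal)
Expression in decimal: (34 + 25) × 10 - 4
Parentheses first: 34 + 25 = 59
Multiply: 59 × 10 = 590
Subtract: 590 - 4 = 586
586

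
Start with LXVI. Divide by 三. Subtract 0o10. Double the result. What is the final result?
Convert LXVI (Roman numeral) → 50 + 10 + 5 + 1 = 66 (decimal)
Start: 66
Convert 三 (Chinese numeral) → 3 (decimal)
66 ÷ 3 = 22
Convert 0o10 (octal) → 1×8 = 8 (decimal)
22 - 8 = 14
14 × 2 = 28
28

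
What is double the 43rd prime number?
The 43rd prime number = 191
Compute 191 × 2 = 382
382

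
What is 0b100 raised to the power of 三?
Convert 0b100 (binary) → 4 (decimal)
Convert 三 (Chinese numeral) → 3 (decimal)
Compute 4 ^ 3 = 64
64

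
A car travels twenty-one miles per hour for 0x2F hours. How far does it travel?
Convert twenty-one (English words) → 21 (decimal)
Convert 0x2F (hexadecimal) → 2×16 + 15 = 47 (decimal)
Compute 21 × 47 = 987
987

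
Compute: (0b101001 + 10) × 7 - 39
Convert 0b101001 (binary) → 32 + 8 + 1 = 41 (decimal)
Expression in decimal: (41 + 10) × 7 - 39
Parentheses first: 41 + 10 = 51
Multiply: 51 × 7 = 357
Subtract: 357 - 39 = 318
318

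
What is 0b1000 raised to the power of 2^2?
Convert 0b1000 (binary) → 8 (decimal)
Convert 2^2 (power) → 4 (decimal)
Compute 8 ^ 4 = 4096
4096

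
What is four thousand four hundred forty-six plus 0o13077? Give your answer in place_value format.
Convert four thousand four hundred forty-six (English words) → 4×1000 + 4×100 + 46 = 4446 (decimal)
Convert 0o13077 (octal) → 1×4096 + 3×512 + 7×8 + 7 = 5695 (decimal)
Compute 4446 + 5695 = 10141
Convert 10141 (decimal) → 10141 = 10×1000 + 1×100 + 4×10 + 1 → 10 thousands, 1 hundred, 4 tens, 1 one (place-value notation)
10 thousands, 1 hundred, 4 tens, 1 one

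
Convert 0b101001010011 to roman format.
Convert 0b101001010011 (binary) → 2048 + 512 + 64 + 16 + 2 + 1 = 2643 (decimal)
Convert 2643 (decimal) → 2643 = 1000 + 1000 + 500 + 100 + 40 + 1 + 1 + 1 → MMDCXLIII (Roman numeral)
MMDCXLIII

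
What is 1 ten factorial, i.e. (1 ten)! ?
Convert 1 ten (place-value notation) → 1×10 = 10 (decimal)
Compute 10! = 3628800
3628800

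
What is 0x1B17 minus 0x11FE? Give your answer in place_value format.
Convert 0x1B17 (hexadecimal) → 1×4096 + 11×256 + 1×16 + 7 = 6935 (decimal)
Convert 0x11FE (hexadecimal) → 1×4096 + 1×256 + 15×16 + 14 = 4606 (decimal)
Compute 6935 - 4606 = 2329
Convert 2329 (decimal) → 2329 = 2×1000 + 3×100 + 2×10 + 9 → 2 thousands, 3 hundreds, 2 tens, 9 ones (place-value notation)
2 thousands, 3 hundreds, 2 tens, 9 ones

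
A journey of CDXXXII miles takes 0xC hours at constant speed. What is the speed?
Convert CDXXXII (Roman numeral) → 400 + 10 + 10 + 10 + 1 + 1 = 432 (decimal)
Convert 0xC (hexadecimal) → 12 (decimal)
Compute 432 ÷ 12 = 36
36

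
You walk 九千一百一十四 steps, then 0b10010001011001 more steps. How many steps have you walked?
Convert 九千一百一十四 (Chinese numeral) → 9×1000 + 1×100 + 1×10 + 4 = 9114 (decimal)
Convert 0b10010001011001 (binary) → 8192 + 1024 + 64 + 16 + 8 + 1 = 9305 (decimal)
Compute 9114 + 9305 = 18419
18419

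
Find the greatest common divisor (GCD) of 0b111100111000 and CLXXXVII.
Convert 0b111100111000 (binary) → 2048 + 1024 + 512 + 256 + 32 + 16 + 8 = 3896 (decimal)
Convert CLXXXVII (Roman numeral) → 100 + 50 + 10 + 10 + 10 + 5 + 1 + 1 = 187 (decimal)
Compute gcd(3896, 187) = 1
1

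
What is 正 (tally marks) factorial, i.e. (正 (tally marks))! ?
Convert 正 (tally marks) → 5 (decimal)
Compute 5! = 120
120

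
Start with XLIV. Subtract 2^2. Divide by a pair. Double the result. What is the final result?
Convert XLIV (Roman numeral) → 40 + 4 = 44 (decimal)
Start: 44
Convert 2^2 (power) → 4 (decimal)
44 - 4 = 40
Convert a pair (colloquial) → 2 (decimal)
40 ÷ 2 = 20
20 × 2 = 40
40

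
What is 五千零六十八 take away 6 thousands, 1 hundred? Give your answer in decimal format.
Convert 五千零六十八 (Chinese numeral) → 5×1000 + 6×10 + 8 = 5068 (decimal)
Convert 6 thousands, 1 hundred (place-value notation) → 6×1000 + 1×100 = 6100 (decimal)
Compute 5068 - 6100 = -1032
-1032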